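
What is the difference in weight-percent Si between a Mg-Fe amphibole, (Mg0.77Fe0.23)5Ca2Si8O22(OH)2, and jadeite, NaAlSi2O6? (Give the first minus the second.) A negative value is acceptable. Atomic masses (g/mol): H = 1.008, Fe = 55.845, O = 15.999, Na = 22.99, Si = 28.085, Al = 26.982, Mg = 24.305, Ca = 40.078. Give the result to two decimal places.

First mineral: 224.680 g Si in 848.624 g formula = 26.48 wt% Si.
Second mineral: 56.170 g Si in 202.136 g formula = 27.79 wt% Si.
26.48% − 27.79% gives a difference of -1.31 percentage points.

-1.31 percentage points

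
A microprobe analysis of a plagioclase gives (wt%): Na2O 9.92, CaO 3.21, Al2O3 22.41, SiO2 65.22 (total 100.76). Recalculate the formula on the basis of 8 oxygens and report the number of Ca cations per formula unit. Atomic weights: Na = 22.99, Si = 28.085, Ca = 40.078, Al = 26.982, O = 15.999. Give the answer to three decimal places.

Na2O (M=61.979): mol = 0.16005; Na = 0.32010, O = 0.16005.
CaO (M=56.077): mol = 0.05724; Ca = 0.05724, O = 0.05724.
Al2O3 (M=101.961): mol = 0.21979; Al = 0.43958, O = 0.65937.
SiO2 (M=60.083): mol = 1.08550; Si = 1.08550, O = 2.17100.
ΣO = 3.04766; factor = 8/ΣO = 2.62496.
Ca apfu = 0.05724 × 2.62496 = 0.150.

0.150 Ca apfu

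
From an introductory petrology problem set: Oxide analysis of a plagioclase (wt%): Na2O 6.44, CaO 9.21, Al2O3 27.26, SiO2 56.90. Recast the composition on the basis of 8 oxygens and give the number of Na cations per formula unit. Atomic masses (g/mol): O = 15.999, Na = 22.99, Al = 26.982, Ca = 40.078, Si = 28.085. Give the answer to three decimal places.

Na2O: 6.44/61.979 = 0.10391 mol → 0.20782 mol Na, 0.10391 mol O.
CaO: 9.21/56.077 = 0.16424 mol → 0.16424 mol Ca, 0.16424 mol O.
Al2O3: 27.26/101.961 = 0.26736 mol → 0.53472 mol Al, 0.80208 mol O.
SiO2: 56.90/60.083 = 0.94702 mol → 0.94702 mol Si, 1.89404 mol O.
Total oxygen = 2.96427 mol. Normalization factor = 8/2.96427 = 2.69881.
Na per 8 O = 0.20782 × 2.69881 = 0.561.

0.561 Na apfu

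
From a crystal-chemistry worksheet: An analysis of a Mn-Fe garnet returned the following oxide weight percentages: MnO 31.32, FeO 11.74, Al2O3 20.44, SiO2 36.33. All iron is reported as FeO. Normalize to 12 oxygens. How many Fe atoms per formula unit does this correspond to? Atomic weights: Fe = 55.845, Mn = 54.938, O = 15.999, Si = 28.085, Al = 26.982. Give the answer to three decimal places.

0.812 Fe apfu

31.32 wt% MnO ÷ 70.937 g/mol = 0.44152 mol, giving 0.44152 Mn and 0.44152 O.
11.74 wt% FeO ÷ 71.844 g/mol = 0.16341 mol, giving 0.16341 Fe and 0.16341 O.
20.44 wt% Al2O3 ÷ 101.961 g/mol = 0.20047 mol, giving 0.40094 Al and 0.60141 O.
36.33 wt% SiO2 ÷ 60.083 g/mol = 0.60466 mol, giving 0.60466 Si and 1.20932 O.
Oxygen sums to 2.41566; scaling by 12/2.41566 = 4.96759 puts the formula on 12 O.
Fe: 0.16341 × 4.96759 = 0.812 atoms per formula unit.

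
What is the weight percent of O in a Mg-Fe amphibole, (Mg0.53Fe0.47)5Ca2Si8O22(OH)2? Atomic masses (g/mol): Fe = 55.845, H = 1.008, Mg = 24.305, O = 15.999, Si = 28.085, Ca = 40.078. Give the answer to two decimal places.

Molar mass of (Mg0.53Fe0.47)5Ca2Si8O22(OH)2: 2.65*24.305 + 2.35*55.845 + 2*40.078 + 8*28.085 + 24*15.999 + 2*1.008 = 886.472 g/mol.
Mass of O per formula unit: 24 × 15.999 = 383.976 g.
Weight fraction O = 383.976 / 886.472 = 0.4332.

43.32 mass %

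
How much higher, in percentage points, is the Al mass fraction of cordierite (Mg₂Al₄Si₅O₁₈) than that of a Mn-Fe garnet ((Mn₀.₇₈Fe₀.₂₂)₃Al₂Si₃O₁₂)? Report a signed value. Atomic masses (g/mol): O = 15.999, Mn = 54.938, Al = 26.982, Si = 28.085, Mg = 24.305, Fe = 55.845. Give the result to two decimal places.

M(Mg₂Al₄Si₅O₁₈) = 584.945 g/mol, so wt% Al = 107.928/584.945 × 100 = 18.45%.
M((Mn₀.₇₈Fe₀.₂₂)₃Al₂Si₃O₁₂) = 495.620 g/mol, so wt% Al = 53.964/495.620 × 100 = 10.89%.
18.45 − 10.89 = 7.56 pp.

7.56 percentage points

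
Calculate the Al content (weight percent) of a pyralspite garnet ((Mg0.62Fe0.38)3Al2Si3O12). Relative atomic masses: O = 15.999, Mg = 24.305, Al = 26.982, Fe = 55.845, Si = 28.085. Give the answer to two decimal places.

12.29 weight percent

Molar mass of (Mg0.62Fe0.38)3Al2Si3O12: 1.86·24.305 + 1.14·55.845 + 2·26.982 + 3·28.085 + 12·15.999 = 439.078 g/mol.
Mass of Al per formula unit: 2 × 26.982 = 53.964 g.
Weight fraction Al = 53.964 / 439.078 = 0.1229.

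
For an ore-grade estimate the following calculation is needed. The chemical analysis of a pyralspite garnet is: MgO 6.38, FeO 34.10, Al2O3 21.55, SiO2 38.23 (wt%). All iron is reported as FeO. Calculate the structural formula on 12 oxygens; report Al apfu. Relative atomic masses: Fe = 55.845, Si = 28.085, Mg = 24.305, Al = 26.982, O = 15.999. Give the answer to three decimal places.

1.997 Al apfu

MgO: 6.38/40.304 = 0.15830 mol → 0.15830 mol Mg, 0.15830 mol O.
FeO: 34.10/71.844 = 0.47464 mol → 0.47464 mol Fe, 0.47464 mol O.
Al2O3: 21.55/101.961 = 0.21136 mol → 0.42272 mol Al, 0.63408 mol O.
SiO2: 38.23/60.083 = 0.63629 mol → 0.63629 mol Si, 1.27258 mol O.
Total oxygen = 2.53960 mol. Normalization factor = 12/2.53960 = 4.72515.
Al per 12 O = 0.42272 × 4.72515 = 1.997.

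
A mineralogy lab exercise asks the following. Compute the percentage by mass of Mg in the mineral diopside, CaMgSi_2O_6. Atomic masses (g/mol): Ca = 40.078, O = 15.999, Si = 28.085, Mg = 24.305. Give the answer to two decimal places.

11.22 weight percent

Formula mass = 1·40.078 + 1·24.305 + 2·28.085 + 6·15.999 = 216.547 g/mol, of which 24.305 g is Mg.
So Mg makes up 24.305/216.547 = 0.1122 of the mass, i.e. 11.22%.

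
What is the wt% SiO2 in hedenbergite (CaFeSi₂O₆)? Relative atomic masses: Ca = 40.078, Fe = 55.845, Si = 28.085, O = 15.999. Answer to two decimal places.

48.44 wt%

Molar mass of CaFeSi₂O₆ = 1*40.078 + 1*55.845 + 2*28.085 + 6*15.999 = 248.087 g/mol.
Each formula unit contains 2 Si, equivalent to 2/1 = 2.0000 mol SiO2.
M(SiO2) = 1×28.085 + 2×15.999 = 60.083 g/mol.
Mass of SiO2 per formula unit = 2.0000 × 60.083 = 120.166 g.
SiO2 wt% = 120.166 / 248.087 × 100 = 48.44%.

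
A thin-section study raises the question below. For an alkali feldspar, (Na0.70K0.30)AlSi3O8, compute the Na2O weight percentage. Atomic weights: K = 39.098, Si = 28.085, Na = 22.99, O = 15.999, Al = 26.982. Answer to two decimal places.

8.12 wt%

Formula mass = 267.051 g/mol.
0.70 Na → 0.3500 mol Na2O per formula unit; M(Na2O) = 61.979, so Na2O mass = 21.693 g.
21.693/267.051 × 100 = 8.12 wt%.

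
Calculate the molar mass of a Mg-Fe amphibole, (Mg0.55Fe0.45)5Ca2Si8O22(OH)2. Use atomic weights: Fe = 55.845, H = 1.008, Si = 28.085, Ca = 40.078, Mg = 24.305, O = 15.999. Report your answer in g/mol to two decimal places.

883.32 g/mol

The formula mass is the sum 2.75(24.305) + 2.25(55.845) + 2(40.078) + 8(28.085) + 24(15.999) + 2(1.008).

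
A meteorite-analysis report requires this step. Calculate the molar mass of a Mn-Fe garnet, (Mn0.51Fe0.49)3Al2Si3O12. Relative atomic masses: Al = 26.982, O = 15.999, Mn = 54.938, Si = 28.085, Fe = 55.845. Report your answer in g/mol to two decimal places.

The formula mass is the sum 1.53·54.938 + 1.47·55.845 + 2·26.982 + 3·28.085 + 12·15.999.

496.35 g/mol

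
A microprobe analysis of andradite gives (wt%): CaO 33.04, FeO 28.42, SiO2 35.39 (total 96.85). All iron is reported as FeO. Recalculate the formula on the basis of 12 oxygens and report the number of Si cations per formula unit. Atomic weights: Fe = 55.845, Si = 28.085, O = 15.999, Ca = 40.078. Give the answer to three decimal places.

3.268 Si apfu

CaO (M=56.077): mol = 0.58919; Ca = 0.58919, O = 0.58919.
FeO (M=71.844): mol = 0.39558; Fe = 0.39558, O = 0.39558.
SiO2 (M=60.083): mol = 0.58902; Si = 0.58902, O = 1.17804.
ΣO = 2.16281; factor = 12/ΣO = 5.54834.
Si apfu = 0.58902 × 5.54834 = 3.268.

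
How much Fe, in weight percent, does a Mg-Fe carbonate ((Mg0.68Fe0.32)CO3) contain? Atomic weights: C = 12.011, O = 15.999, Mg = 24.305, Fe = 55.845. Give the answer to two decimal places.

Molar mass of (Mg0.68Fe0.32)CO3: 0.68×24.305 + 0.32×55.845 + 1×12.011 + 3×15.999 = 94.406 g/mol.
Mass of Fe per formula unit: 0.32 × 55.845 = 17.870 g.
Weight fraction Fe = 17.870 / 94.406 = 0.1893.

18.93 weight percent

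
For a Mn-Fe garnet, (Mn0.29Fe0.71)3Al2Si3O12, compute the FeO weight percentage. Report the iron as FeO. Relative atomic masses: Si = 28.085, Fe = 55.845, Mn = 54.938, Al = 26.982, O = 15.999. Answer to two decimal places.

Formula mass = 496.953 g/mol.
2.13 Fe → 2.1300 mol FeO per formula unit; M(FeO) = 71.844, so FeO mass = 153.028 g.
153.028/496.953 × 100 = 30.79 wt%.

30.79 wt%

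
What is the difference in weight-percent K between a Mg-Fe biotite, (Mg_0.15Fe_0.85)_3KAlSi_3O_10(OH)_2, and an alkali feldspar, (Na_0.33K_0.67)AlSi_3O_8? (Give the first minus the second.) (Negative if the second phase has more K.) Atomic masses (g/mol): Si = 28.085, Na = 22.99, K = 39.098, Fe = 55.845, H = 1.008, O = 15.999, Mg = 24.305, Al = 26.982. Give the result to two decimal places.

M((Mg_0.15Fe_0.85)_3KAlSi_3O_10(OH)_2) = 497.681 g/mol, so wt% K = 39.098/497.681 × 100 = 7.86%.
M((Na_0.33K_0.67)AlSi_3O_8) = 273.011 g/mol, so wt% K = 26.196/273.011 × 100 = 9.60%.
7.86 − 9.60 = -1.74 pp.

-1.74 percentage points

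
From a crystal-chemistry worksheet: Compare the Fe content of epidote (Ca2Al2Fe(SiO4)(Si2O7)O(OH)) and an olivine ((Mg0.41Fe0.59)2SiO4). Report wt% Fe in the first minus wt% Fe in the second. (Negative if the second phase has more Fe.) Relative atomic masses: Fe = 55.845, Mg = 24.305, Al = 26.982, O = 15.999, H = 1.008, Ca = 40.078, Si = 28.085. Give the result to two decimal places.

-25.48 percentage points

M(Ca2Al2Fe(SiO4)(Si2O7)O(OH)) = 483.215 g/mol, so wt% Fe = 55.845/483.215 × 100 = 11.56%.
M((Mg0.41Fe0.59)2SiO4) = 177.908 g/mol, so wt% Fe = 65.897/177.908 × 100 = 37.04%.
11.56 − 37.04 = -25.48 pp.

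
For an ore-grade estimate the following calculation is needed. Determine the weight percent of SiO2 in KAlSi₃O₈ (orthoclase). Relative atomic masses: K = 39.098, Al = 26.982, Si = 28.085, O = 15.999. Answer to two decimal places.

Formula mass = 278.327 g/mol.
3 Si → 3.0000 mol SiO2 per formula unit; M(SiO2) = 60.083, so SiO2 mass = 180.249 g.
180.249/278.327 × 100 = 64.76 wt%.

64.76 wt%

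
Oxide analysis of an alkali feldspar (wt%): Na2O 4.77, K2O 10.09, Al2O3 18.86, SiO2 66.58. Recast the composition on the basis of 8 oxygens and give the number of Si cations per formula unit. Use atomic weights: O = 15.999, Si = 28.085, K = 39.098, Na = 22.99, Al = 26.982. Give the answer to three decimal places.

4.77 wt% Na2O ÷ 61.979 g/mol = 0.07696 mol, giving 0.15392 Na and 0.07696 O.
10.09 wt% K2O ÷ 94.195 g/mol = 0.10712 mol, giving 0.21424 K and 0.10712 O.
18.86 wt% Al2O3 ÷ 101.961 g/mol = 0.18497 mol, giving 0.36994 Al and 0.55491 O.
66.58 wt% SiO2 ÷ 60.083 g/mol = 1.10813 mol, giving 1.10813 Si and 2.21626 O.
Oxygen sums to 2.95525; scaling by 8/2.95525 = 2.70705 puts the formula on 8 O.
Si: 1.10813 × 2.70705 = 3.000 atoms per formula unit.

3.000 Si apfu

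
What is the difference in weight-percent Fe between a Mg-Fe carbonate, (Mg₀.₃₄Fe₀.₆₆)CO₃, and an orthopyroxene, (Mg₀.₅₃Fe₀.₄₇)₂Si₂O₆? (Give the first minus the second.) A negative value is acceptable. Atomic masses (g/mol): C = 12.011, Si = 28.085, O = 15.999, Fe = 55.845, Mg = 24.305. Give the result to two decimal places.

12.28 percentage points

First mineral: 36.858 g Fe in 105.129 g formula = 35.06 wt% Fe.
Second mineral: 52.494 g Fe in 230.422 g formula = 22.78 wt% Fe.
35.06% − 22.78% gives a difference of 12.28 percentage points.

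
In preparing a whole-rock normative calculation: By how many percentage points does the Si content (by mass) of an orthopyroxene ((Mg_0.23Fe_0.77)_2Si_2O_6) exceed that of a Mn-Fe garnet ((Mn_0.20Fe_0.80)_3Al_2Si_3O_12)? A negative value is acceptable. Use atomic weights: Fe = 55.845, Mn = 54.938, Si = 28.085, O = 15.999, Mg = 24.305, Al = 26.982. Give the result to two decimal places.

Si in (Mg_0.23Fe_0.77)_2Si_2O_6: molar mass 249.346 g/mol; 2×28.085 = 56.170 g → 22.53 wt%.
Si in (Mn_0.20Fe_0.80)_3Al_2Si_3O_12: molar mass 497.198 g/mol; 3×28.085 = 84.255 g → 16.95 wt%.
Difference = 22.53 − 16.95 = 5.58 percentage points.

5.58 percentage points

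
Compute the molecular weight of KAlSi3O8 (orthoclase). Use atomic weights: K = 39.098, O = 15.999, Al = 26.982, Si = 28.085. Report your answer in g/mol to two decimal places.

278.33 g/mol

K: 1 × 39.098 = 39.0980
Al: 1 × 26.982 = 26.9820
Si: 3 × 28.085 = 84.2550
O: 8 × 15.999 = 127.9920
Summing the contributions gives the formula mass.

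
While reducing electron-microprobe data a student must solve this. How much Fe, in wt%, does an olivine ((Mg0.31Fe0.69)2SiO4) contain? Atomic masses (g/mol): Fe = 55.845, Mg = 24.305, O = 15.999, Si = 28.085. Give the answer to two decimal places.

M((Mg0.31Fe0.69)2SiO4) = 184.216 g/mol.
Fe contributes 1.38 × 55.845 = 77.066 g per mole.
77.066/184.216 = 0.4183 → 41.83%.

41.83 wt%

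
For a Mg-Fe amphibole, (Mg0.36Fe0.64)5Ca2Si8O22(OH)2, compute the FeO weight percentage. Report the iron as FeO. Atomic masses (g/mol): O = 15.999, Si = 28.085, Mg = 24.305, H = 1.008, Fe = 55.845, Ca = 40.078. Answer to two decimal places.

25.17 wt%

Formula mass = 913.281 g/mol.
3.20 Fe → 3.2000 mol FeO per formula unit; M(FeO) = 71.844, so FeO mass = 229.901 g.
229.901/913.281 × 100 = 25.17 wt%.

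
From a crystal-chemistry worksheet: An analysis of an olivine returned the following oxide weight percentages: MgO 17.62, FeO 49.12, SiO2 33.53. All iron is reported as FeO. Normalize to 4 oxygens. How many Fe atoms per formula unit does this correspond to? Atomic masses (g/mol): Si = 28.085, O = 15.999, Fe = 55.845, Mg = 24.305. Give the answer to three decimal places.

MgO (M=40.304): mol = 0.43718; Mg = 0.43718, O = 0.43718.
FeO (M=71.844): mol = 0.68370; Fe = 0.68370, O = 0.68370.
SiO2 (M=60.083): mol = 0.55806; Si = 0.55806, O = 1.11612.
ΣO = 2.23700; factor = 4/ΣO = 1.78811.
Fe apfu = 0.68370 × 1.78811 = 1.223.

1.223 Fe apfu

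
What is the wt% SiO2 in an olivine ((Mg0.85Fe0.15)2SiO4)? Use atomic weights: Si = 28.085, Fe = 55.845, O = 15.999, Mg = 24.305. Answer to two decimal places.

40.01 wt%

Formula mass = 150.153 g/mol.
1 Si → 1.0000 mol SiO2 per formula unit; M(SiO2) = 60.083, so SiO2 mass = 60.083 g.
60.083/150.153 × 100 = 40.01 wt%.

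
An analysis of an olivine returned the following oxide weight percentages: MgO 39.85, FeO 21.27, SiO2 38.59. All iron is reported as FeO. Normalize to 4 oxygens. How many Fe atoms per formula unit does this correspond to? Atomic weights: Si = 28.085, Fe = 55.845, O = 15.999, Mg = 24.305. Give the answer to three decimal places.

MgO (M=40.304): mol = 0.98874; Mg = 0.98874, O = 0.98874.
FeO (M=71.844): mol = 0.29606; Fe = 0.29606, O = 0.29606.
SiO2 (M=60.083): mol = 0.64228; Si = 0.64228, O = 1.28456.
ΣO = 2.56936; factor = 4/ΣO = 1.55681.
Fe apfu = 0.29606 × 1.55681 = 0.461.

0.461 Fe apfu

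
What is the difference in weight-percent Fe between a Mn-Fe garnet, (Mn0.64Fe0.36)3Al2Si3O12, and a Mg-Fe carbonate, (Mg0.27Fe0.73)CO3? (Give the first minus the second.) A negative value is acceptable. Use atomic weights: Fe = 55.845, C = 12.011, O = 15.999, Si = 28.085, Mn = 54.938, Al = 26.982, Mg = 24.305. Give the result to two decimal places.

-25.82 percentage points

Fe in (Mn0.64Fe0.36)3Al2Si3O12: molar mass 496.001 g/mol; 1.08×55.845 = 60.313 g → 12.16 wt%.
Fe in (Mg0.27Fe0.73)CO3: molar mass 107.337 g/mol; 0.73×55.845 = 40.767 g → 37.98 wt%.
Difference = 12.16 − 37.98 = -25.82 percentage points.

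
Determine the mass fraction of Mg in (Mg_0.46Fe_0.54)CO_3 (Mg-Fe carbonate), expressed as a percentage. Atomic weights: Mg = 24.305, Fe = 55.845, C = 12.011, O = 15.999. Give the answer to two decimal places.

11.03 mass %

M((Mg_0.46Fe_0.54)CO_3) = 101.345 g/mol.
Mg contributes 0.46 × 24.305 = 11.180 g per mole.
11.180/101.345 = 0.1103 → 11.03%.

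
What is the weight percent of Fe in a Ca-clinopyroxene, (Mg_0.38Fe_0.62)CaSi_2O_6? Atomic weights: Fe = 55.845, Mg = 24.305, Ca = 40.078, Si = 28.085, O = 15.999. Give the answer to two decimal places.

14.66 mass %

Molar mass of (Mg_0.38Fe_0.62)CaSi_2O_6: 0.38·24.305 + 0.62·55.845 + 1·40.078 + 2·28.085 + 6·15.999 = 236.102 g/mol.
Mass of Fe per formula unit: 0.62 × 55.845 = 34.624 g.
Weight fraction Fe = 34.624 / 236.102 = 0.1466.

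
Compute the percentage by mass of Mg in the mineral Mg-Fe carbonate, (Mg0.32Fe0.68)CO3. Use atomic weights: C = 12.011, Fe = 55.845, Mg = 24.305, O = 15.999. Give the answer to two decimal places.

7.35 wt%

M((Mg0.32Fe0.68)CO3) = 105.760 g/mol.
Mg contributes 0.32 × 24.305 = 7.778 g per mole.
7.778/105.760 = 0.0735 → 7.35%.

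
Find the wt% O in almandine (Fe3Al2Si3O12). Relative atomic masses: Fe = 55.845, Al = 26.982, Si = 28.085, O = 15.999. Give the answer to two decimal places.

M(Fe3Al2Si3O12) = 497.742 g/mol.
O contributes 12 × 15.999 = 191.988 g per mole.
191.988/497.742 = 0.3857 → 38.57%.

38.57 mass %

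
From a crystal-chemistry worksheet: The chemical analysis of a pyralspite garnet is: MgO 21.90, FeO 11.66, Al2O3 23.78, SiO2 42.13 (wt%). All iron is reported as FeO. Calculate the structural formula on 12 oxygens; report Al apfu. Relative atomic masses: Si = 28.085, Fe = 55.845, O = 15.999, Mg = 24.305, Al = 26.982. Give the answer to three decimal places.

1.994 Al apfu

21.90 wt% MgO ÷ 40.304 g/mol = 0.54337 mol, giving 0.54337 Mg and 0.54337 O.
11.66 wt% FeO ÷ 71.844 g/mol = 0.16230 mol, giving 0.16230 Fe and 0.16230 O.
23.78 wt% Al2O3 ÷ 101.961 g/mol = 0.23323 mol, giving 0.46646 Al and 0.69969 O.
42.13 wt% SiO2 ÷ 60.083 g/mol = 0.70120 mol, giving 0.70120 Si and 1.40240 O.
Oxygen sums to 2.80776; scaling by 12/2.80776 = 4.27387 puts the formula on 12 O.
Al: 0.46646 × 4.27387 = 1.994 atoms per formula unit.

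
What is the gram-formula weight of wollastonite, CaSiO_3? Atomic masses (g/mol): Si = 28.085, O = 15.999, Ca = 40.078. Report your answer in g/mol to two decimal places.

The formula mass is the sum 1*40.078 + 1*28.085 + 3*15.999.

116.16 g/mol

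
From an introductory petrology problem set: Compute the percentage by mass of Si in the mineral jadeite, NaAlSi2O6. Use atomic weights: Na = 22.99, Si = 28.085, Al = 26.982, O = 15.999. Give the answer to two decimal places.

Formula mass = 1*22.99 + 1*26.982 + 2*28.085 + 6*15.999 = 202.136 g/mol, of which 56.170 g is Si.
So Si makes up 56.170/202.136 = 0.2779 of the mass, i.e. 27.79%.

27.79 mass %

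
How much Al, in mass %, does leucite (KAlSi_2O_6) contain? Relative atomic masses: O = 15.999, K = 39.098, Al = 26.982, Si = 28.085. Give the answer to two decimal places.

Formula mass = 1·39.098 + 1·26.982 + 2·28.085 + 6·15.999 = 218.244 g/mol, of which 26.982 g is Al.
So Al makes up 26.982/218.244 = 0.1236 of the mass, i.e. 12.36%.

12.36 mass %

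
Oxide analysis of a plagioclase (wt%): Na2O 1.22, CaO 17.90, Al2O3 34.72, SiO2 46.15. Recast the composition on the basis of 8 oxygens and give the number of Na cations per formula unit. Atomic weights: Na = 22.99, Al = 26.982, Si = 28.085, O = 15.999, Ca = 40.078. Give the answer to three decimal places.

Na2O (M=61.979): mol = 0.01968; Na = 0.03936, O = 0.01968.
CaO (M=56.077): mol = 0.31920; Ca = 0.31920, O = 0.31920.
Al2O3 (M=101.961): mol = 0.34052; Al = 0.68104, O = 1.02156.
SiO2 (M=60.083): mol = 0.76810; Si = 0.76810, O = 1.53620.
ΣO = 2.89664; factor = 8/ΣO = 2.76182.
Na apfu = 0.03936 × 2.76182 = 0.109.

0.109 Na apfu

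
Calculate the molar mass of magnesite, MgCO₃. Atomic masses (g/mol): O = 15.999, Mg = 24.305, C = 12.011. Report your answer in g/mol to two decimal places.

84.31 g/mol

M = 1×24.305 + 1×12.011 + 3×15.999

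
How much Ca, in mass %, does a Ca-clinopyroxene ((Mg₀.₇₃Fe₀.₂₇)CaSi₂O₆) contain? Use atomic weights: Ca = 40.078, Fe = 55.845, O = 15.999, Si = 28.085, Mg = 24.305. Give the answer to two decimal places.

17.81 mass %

Molar mass of (Mg₀.₇₃Fe₀.₂₇)CaSi₂O₆: 0.73×24.305 + 0.27×55.845 + 1×40.078 + 2×28.085 + 6×15.999 = 225.063 g/mol.
Mass of Ca per formula unit: 1 × 40.078 = 40.078 g.
Weight fraction Ca = 40.078 / 225.063 = 0.1781.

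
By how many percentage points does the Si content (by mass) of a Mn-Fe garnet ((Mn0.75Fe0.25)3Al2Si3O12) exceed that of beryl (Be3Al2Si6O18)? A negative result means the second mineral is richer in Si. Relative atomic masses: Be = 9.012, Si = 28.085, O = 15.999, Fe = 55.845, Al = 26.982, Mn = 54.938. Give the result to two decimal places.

Si in (Mn0.75Fe0.25)3Al2Si3O12: molar mass 495.701 g/mol; 3×28.085 = 84.255 g → 17.00 wt%.
Si in Be3Al2Si6O18: molar mass 537.492 g/mol; 6×28.085 = 168.510 g → 31.35 wt%.
Difference = 17.00 − 31.35 = -14.35 percentage points.

-14.35 percentage points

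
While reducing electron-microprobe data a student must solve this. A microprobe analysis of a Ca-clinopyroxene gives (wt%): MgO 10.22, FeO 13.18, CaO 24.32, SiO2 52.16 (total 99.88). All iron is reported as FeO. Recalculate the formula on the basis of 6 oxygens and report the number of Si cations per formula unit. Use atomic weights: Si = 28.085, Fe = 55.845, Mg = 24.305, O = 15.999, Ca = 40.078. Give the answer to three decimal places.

1.998 Si apfu

10.22 wt% MgO ÷ 40.304 g/mol = 0.25357 mol, giving 0.25357 Mg and 0.25357 O.
13.18 wt% FeO ÷ 71.844 g/mol = 0.18345 mol, giving 0.18345 Fe and 0.18345 O.
24.32 wt% CaO ÷ 56.077 g/mol = 0.43369 mol, giving 0.43369 Ca and 0.43369 O.
52.16 wt% SiO2 ÷ 60.083 g/mol = 0.86813 mol, giving 0.86813 Si and 1.73626 O.
Oxygen sums to 2.60697; scaling by 6/2.60697 = 2.30152 puts the formula on 6 O.
Si: 0.86813 × 2.30152 = 1.998 atoms per formula unit.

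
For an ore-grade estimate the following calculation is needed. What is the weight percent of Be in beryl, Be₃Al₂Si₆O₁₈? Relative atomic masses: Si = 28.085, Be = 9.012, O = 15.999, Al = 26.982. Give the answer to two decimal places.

Molar mass of Be₃Al₂Si₆O₁₈: 3·9.012 + 2·26.982 + 6·28.085 + 18·15.999 = 537.492 g/mol.
Mass of Be per formula unit: 3 × 9.012 = 27.036 g.
Weight fraction Be = 27.036 / 537.492 = 0.0503.

5.03 wt%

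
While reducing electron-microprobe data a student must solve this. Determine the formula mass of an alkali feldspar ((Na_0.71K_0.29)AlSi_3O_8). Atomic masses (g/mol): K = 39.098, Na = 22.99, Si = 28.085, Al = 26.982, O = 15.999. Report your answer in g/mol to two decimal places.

M = 0.71·22.99 + 0.29·39.098 + 1·26.982 + 3·28.085 + 8·15.999

266.89 g/mol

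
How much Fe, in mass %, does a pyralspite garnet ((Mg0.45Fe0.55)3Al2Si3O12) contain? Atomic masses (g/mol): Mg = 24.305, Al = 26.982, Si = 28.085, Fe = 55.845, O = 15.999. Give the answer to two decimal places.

M((Mg0.45Fe0.55)3Al2Si3O12) = 455.163 g/mol.
Fe contributes 1.65 × 55.845 = 92.144 g per mole.
92.144/455.163 = 0.2024 → 20.24%.

20.24 mass %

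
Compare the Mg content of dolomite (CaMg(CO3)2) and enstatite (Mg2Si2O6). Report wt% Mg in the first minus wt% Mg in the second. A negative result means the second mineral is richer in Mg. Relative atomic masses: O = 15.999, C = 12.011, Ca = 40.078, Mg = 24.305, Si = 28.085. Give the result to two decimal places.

Mg in CaMg(CO3)2: molar mass 184.399 g/mol; 1×24.305 = 24.305 g → 13.18 wt%.
Mg in Mg2Si2O6: molar mass 200.774 g/mol; 2×24.305 = 48.610 g → 24.21 wt%.
Difference = 13.18 − 24.21 = -11.03 percentage points.

-11.03 percentage points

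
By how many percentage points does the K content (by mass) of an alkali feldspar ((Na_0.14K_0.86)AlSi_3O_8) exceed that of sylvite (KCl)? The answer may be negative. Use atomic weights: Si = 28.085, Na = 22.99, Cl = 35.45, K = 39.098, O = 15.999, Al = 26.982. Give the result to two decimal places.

-40.27 percentage points

M((Na_0.14K_0.86)AlSi_3O_8) = 276.072 g/mol, so wt% K = 33.624/276.072 × 100 = 12.18%.
M(KCl) = 74.548 g/mol, so wt% K = 39.098/74.548 × 100 = 52.45%.
12.18 − 52.45 = -40.27 pp.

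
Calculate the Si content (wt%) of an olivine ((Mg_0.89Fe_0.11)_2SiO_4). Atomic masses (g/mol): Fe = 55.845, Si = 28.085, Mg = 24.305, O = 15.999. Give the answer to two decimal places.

Molar mass of (Mg_0.89Fe_0.11)_2SiO_4: 1.78·24.305 + 0.22·55.845 + 1·28.085 + 4·15.999 = 147.630 g/mol.
Mass of Si per formula unit: 1 × 28.085 = 28.085 g.
Weight fraction Si = 28.085 / 147.630 = 0.1902.

19.02 wt%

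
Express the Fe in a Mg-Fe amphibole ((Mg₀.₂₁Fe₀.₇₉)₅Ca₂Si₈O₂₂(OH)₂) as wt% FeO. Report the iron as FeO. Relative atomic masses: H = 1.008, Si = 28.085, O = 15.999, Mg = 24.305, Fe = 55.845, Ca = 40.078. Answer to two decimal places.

30.29 wt%

M((Mg₀.₂₁Fe₀.₇₉)₅Ca₂Si₈O₂₂(OH)₂) = 936.936 g/mol; M(FeO) = 71.844 g/mol.
Moles FeO per formula unit = 3.95 Fe ÷ 1 = 3.9500.
FeO fraction = (3.9500 × 71.844) / 936.936 = 283.784/936.936 = 0.3029.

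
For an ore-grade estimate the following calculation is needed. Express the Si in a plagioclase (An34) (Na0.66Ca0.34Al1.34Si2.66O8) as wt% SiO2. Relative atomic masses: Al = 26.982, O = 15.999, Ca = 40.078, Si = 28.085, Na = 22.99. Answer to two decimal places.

59.71 wt%

M(Na0.66Ca0.34Al1.34Si2.66O8) = 267.654 g/mol; M(SiO2) = 60.083 g/mol.
Moles SiO2 per formula unit = 2.66 Si ÷ 1 = 2.6600.
SiO2 fraction = (2.6600 × 60.083) / 267.654 = 159.821/267.654 = 0.5971.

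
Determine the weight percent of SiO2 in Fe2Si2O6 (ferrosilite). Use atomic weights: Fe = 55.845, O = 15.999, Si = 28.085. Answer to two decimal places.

45.54 wt%

Formula mass = 263.854 g/mol.
2 Si → 2.0000 mol SiO2 per formula unit; M(SiO2) = 60.083, so SiO2 mass = 120.166 g.
120.166/263.854 × 100 = 45.54 wt%.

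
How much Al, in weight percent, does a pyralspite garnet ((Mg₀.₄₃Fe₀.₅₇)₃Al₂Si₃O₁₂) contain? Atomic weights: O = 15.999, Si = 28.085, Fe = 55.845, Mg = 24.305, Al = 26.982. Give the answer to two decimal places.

11.81 weight percent

Formula mass = 1.29×24.305 + 1.71×55.845 + 2×26.982 + 3×28.085 + 12×15.999 = 457.055 g/mol, of which 53.964 g is Al.
So Al makes up 53.964/457.055 = 0.1181 of the mass, i.e. 11.81%.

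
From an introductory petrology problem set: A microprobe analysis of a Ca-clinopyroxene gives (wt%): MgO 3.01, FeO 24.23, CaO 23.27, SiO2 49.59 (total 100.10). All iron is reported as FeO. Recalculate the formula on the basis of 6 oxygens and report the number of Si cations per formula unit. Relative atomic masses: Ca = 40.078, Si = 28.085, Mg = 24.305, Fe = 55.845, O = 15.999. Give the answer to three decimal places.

3.01 wt% MgO ÷ 40.304 g/mol = 0.07468 mol, giving 0.07468 Mg and 0.07468 O.
24.23 wt% FeO ÷ 71.844 g/mol = 0.33726 mol, giving 0.33726 Fe and 0.33726 O.
23.27 wt% CaO ÷ 56.077 g/mol = 0.41497 mol, giving 0.41497 Ca and 0.41497 O.
49.59 wt% SiO2 ÷ 60.083 g/mol = 0.82536 mol, giving 0.82536 Si and 1.65072 O.
Oxygen sums to 2.47763; scaling by 6/2.47763 = 2.42167 puts the formula on 6 O.
Si: 0.82536 × 2.42167 = 1.999 atoms per formula unit.

1.999 Si apfu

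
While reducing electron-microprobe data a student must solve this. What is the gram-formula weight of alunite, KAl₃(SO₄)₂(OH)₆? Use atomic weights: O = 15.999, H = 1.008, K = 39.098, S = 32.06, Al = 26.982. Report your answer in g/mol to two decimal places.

M = 1·39.098 + 3·26.982 + 2·32.06 + 14·15.999 + 6·1.008

414.20 g/mol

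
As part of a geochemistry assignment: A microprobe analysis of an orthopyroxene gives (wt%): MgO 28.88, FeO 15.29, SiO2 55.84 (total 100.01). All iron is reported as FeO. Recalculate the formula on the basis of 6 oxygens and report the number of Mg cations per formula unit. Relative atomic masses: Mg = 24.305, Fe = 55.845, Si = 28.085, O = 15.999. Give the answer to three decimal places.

1.542 Mg apfu

MgO (M=40.304): mol = 0.71655; Mg = 0.71655, O = 0.71655.
FeO (M=71.844): mol = 0.21282; Fe = 0.21282, O = 0.21282.
SiO2 (M=60.083): mol = 0.92938; Si = 0.92938, O = 1.85876.
ΣO = 2.78813; factor = 6/ΣO = 2.15198.
Mg apfu = 0.71655 × 2.15198 = 1.542.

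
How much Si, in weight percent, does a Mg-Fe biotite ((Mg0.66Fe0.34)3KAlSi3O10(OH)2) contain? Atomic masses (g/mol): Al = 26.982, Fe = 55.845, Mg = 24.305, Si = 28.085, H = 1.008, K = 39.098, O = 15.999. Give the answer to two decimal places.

18.75 weight percent

Formula mass = 1.98*24.305 + 1.02*55.845 + 1*39.098 + 1*26.982 + 3*28.085 + 12*15.999 + 2*1.008 = 449.425 g/mol, of which 84.255 g is Si.
So Si makes up 84.255/449.425 = 0.1875 of the mass, i.e. 18.75%.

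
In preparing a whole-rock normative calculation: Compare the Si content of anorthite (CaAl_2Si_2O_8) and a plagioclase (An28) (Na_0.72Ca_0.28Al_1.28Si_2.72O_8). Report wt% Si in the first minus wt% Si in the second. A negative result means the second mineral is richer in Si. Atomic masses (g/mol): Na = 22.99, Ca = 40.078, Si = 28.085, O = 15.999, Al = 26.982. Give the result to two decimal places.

-8.45 percentage points

Si in CaAl_2Si_2O_8: molar mass 278.204 g/mol; 2×28.085 = 56.170 g → 20.19 wt%.
Si in Na_0.72Ca_0.28Al_1.28Si_2.72O_8: molar mass 266.695 g/mol; 2.72×28.085 = 76.391 g → 28.64 wt%.
Difference = 20.19 − 28.64 = -8.45 percentage points.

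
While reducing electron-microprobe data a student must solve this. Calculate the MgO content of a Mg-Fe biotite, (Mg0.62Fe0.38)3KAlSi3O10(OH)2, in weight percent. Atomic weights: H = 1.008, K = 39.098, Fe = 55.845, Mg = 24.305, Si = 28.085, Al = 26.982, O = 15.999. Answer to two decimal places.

16.54 wt%

Formula mass = 453.210 g/mol.
1.86 Mg → 1.8600 mol MgO per formula unit; M(MgO) = 40.304, so MgO mass = 74.965 g.
74.965/453.210 × 100 = 16.54 wt%.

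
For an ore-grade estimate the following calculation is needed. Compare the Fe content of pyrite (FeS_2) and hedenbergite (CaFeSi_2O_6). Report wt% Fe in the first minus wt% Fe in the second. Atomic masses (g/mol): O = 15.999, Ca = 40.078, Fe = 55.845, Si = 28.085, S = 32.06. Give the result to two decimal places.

First mineral: 55.845 g Fe in 119.965 g formula = 46.55 wt% Fe.
Second mineral: 55.845 g Fe in 248.087 g formula = 22.51 wt% Fe.
46.55% − 22.51% gives a difference of 24.04 percentage points.

24.04 percentage points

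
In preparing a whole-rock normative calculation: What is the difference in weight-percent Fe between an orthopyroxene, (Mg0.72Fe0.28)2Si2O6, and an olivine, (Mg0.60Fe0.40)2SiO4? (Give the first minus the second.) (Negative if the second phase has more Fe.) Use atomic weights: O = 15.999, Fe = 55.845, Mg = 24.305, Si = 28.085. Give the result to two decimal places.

M((Mg0.72Fe0.28)2Si2O6) = 218.436 g/mol, so wt% Fe = 31.273/218.436 × 100 = 14.32%.
M((Mg0.60Fe0.40)2SiO4) = 165.923 g/mol, so wt% Fe = 44.676/165.923 × 100 = 26.93%.
14.32 − 26.93 = -12.61 pp.

-12.61 percentage points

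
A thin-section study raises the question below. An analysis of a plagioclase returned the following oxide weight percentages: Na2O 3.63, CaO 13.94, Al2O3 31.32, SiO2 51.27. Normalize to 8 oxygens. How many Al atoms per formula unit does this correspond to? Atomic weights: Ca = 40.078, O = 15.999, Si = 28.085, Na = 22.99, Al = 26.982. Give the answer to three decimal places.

Na2O: 3.63/61.979 = 0.05857 mol → 0.11714 mol Na, 0.05857 mol O.
CaO: 13.94/56.077 = 0.24859 mol → 0.24859 mol Ca, 0.24859 mol O.
Al2O3: 31.32/101.961 = 0.30718 mol → 0.61436 mol Al, 0.92154 mol O.
SiO2: 51.27/60.083 = 0.85332 mol → 0.85332 mol Si, 1.70664 mol O.
Total oxygen = 2.93534 mol. Normalization factor = 8/2.93534 = 2.72541.
Al per 8 O = 0.61436 × 2.72541 = 1.674.

1.674 Al apfu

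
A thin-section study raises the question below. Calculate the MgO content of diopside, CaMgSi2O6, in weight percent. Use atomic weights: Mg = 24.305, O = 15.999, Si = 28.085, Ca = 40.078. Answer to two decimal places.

18.61 wt%

Formula mass = 216.547 g/mol.
1 Mg → 1.0000 mol MgO per formula unit; M(MgO) = 40.304, so MgO mass = 40.304 g.
40.304/216.547 × 100 = 18.61 wt%.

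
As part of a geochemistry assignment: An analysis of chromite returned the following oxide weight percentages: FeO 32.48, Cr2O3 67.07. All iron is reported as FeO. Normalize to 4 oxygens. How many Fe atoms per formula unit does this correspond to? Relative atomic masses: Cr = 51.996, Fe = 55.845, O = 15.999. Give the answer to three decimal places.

FeO (M=71.844): mol = 0.45209; Fe = 0.45209, O = 0.45209.
Cr2O3 (M=151.989): mol = 0.44128; Cr = 0.88256, O = 1.32384.
ΣO = 1.77593; factor = 4/ΣO = 2.25234.
Fe apfu = 0.45209 × 2.25234 = 1.018.

1.018 Fe apfu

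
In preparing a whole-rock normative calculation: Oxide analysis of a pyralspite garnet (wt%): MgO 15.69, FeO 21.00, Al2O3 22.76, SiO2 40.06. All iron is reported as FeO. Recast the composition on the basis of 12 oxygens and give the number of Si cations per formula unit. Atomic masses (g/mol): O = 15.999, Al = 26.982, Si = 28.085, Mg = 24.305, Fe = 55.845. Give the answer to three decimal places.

2.980 Si apfu

MgO: 15.69/40.304 = 0.38929 mol → 0.38929 mol Mg, 0.38929 mol O.
FeO: 21.00/71.844 = 0.29230 mol → 0.29230 mol Fe, 0.29230 mol O.
Al2O3: 22.76/101.961 = 0.22322 mol → 0.44644 mol Al, 0.66966 mol O.
SiO2: 40.06/60.083 = 0.66674 mol → 0.66674 mol Si, 1.33348 mol O.
Total oxygen = 2.68473 mol. Normalization factor = 12/2.68473 = 4.46972.
Si per 12 O = 0.66674 × 4.46972 = 2.980.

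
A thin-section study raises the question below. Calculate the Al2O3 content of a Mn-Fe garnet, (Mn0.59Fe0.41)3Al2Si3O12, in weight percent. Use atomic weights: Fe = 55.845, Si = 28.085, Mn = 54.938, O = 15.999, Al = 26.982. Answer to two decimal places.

20.55 wt%

Molar mass of (Mn0.59Fe0.41)3Al2Si3O12 = 1.77×54.938 + 1.23×55.845 + 2×26.982 + 3×28.085 + 12×15.999 = 496.137 g/mol.
Each formula unit contains 2 Al, equivalent to 2/2 = 1.0000 mol Al2O3.
M(Al2O3) = 2×26.982 + 3×15.999 = 101.961 g/mol.
Mass of Al2O3 per formula unit = 1.0000 × 101.961 = 101.961 g.
Al2O3 wt% = 101.961 / 496.137 × 100 = 20.55%.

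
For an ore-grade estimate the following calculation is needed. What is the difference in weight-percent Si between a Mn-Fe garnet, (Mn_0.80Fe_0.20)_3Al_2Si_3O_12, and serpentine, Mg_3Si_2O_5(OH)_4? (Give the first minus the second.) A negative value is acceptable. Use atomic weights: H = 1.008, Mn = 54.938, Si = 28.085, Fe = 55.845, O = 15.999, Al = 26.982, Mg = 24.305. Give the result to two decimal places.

-3.27 percentage points

First mineral: 84.255 g Si in 495.565 g formula = 17.00 wt% Si.
Second mineral: 56.170 g Si in 277.108 g formula = 20.27 wt% Si.
17.00% − 20.27% gives a difference of -3.27 percentage points.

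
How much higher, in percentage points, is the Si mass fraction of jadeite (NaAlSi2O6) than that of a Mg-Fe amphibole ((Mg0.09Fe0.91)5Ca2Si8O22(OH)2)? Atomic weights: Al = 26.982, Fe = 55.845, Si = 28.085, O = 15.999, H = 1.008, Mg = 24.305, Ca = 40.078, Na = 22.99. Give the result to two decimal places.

4.28 percentage points

Si in NaAlSi2O6: molar mass 202.136 g/mol; 2×28.085 = 56.170 g → 27.79 wt%.
Si in (Mg0.09Fe0.91)5Ca2Si8O22(OH)2: molar mass 955.860 g/mol; 8×28.085 = 224.680 g → 23.51 wt%.
Difference = 27.79 − 23.51 = 4.28 percentage points.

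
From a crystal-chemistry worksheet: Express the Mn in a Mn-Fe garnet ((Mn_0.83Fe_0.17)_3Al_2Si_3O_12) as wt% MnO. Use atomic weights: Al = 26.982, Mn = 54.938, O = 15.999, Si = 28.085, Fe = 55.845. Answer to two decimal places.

M((Mn_0.83Fe_0.17)_3Al_2Si_3O_12) = 495.484 g/mol; M(MnO) = 70.937 g/mol.
Moles MnO per formula unit = 2.49 Mn ÷ 1 = 2.4900.
MnO fraction = (2.4900 × 70.937) / 495.484 = 176.633/495.484 = 0.3565.

35.65 wt%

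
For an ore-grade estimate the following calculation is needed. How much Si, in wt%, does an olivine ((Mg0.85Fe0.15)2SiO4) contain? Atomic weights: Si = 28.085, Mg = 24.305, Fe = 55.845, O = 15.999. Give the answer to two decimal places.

Formula mass = 1.70*24.305 + 0.30*55.845 + 1*28.085 + 4*15.999 = 150.153 g/mol, of which 28.085 g is Si.
So Si makes up 28.085/150.153 = 0.1870 of the mass, i.e. 18.70%.

18.70 wt%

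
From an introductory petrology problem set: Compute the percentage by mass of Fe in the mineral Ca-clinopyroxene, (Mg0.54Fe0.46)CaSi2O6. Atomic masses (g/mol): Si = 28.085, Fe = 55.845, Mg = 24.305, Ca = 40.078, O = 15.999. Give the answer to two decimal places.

11.12 wt%

M((Mg0.54Fe0.46)CaSi2O6) = 231.055 g/mol.
Fe contributes 0.46 × 55.845 = 25.689 g per mole.
25.689/231.055 = 0.1112 → 11.12%.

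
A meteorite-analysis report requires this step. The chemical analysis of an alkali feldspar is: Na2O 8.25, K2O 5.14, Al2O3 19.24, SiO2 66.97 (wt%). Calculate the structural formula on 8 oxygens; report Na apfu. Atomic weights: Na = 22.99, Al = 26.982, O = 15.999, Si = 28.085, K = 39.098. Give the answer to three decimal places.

Na2O: 8.25/61.979 = 0.13311 mol → 0.26622 mol Na, 0.13311 mol O.
K2O: 5.14/94.195 = 0.05457 mol → 0.10914 mol K, 0.05457 mol O.
Al2O3: 19.24/101.961 = 0.18870 mol → 0.37740 mol Al, 0.56610 mol O.
SiO2: 66.97/60.083 = 1.11462 mol → 1.11462 mol Si, 2.22924 mol O.
Total oxygen = 2.98302 mol. Normalization factor = 8/2.98302 = 2.68185.
Na per 8 O = 0.26622 × 2.68185 = 0.714.

0.714 Na apfu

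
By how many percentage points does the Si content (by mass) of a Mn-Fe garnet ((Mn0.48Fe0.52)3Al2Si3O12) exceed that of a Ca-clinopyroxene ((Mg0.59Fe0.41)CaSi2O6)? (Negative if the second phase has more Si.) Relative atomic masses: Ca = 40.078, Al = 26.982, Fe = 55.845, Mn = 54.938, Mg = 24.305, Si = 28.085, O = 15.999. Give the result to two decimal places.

-7.51 percentage points

First mineral: 84.255 g Si in 496.436 g formula = 16.97 wt% Si.
Second mineral: 56.170 g Si in 229.478 g formula = 24.48 wt% Si.
16.97% − 24.48% gives a difference of -7.51 percentage points.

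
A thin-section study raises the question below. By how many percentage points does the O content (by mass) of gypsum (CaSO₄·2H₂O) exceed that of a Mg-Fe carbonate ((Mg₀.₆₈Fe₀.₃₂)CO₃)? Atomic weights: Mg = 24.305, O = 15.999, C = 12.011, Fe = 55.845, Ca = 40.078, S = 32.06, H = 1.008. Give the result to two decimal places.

4.92 percentage points

M(CaSO₄·2H₂O) = 172.164 g/mol, so wt% O = 95.994/172.164 × 100 = 55.76%.
M((Mg₀.₆₈Fe₀.₃₂)CO₃) = 94.406 g/mol, so wt% O = 47.997/94.406 × 100 = 50.84%.
55.76 − 50.84 = 4.92 pp.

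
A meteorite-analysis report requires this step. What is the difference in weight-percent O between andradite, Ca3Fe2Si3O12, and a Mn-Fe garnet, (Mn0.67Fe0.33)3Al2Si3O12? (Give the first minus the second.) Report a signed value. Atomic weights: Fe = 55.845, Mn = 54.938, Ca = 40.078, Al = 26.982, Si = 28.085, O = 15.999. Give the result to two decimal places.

-0.93 percentage points

First mineral: 191.988 g O in 508.167 g formula = 37.78 wt% O.
Second mineral: 191.988 g O in 495.919 g formula = 38.71 wt% O.
37.78% − 38.71% gives a difference of -0.93 percentage points.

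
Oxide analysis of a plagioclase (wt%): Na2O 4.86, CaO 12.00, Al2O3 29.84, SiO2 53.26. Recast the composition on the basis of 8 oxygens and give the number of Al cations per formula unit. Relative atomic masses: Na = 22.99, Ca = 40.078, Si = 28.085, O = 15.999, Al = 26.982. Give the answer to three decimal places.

Na2O (M=61.979): mol = 0.07841; Na = 0.15682, O = 0.07841.
CaO (M=56.077): mol = 0.21399; Ca = 0.21399, O = 0.21399.
Al2O3 (M=101.961): mol = 0.29266; Al = 0.58532, O = 0.87798.
SiO2 (M=60.083): mol = 0.88644; Si = 0.88644, O = 1.77288.
ΣO = 2.94326; factor = 8/ΣO = 2.71807.
Al apfu = 0.58532 × 2.71807 = 1.591.

1.591 Al apfu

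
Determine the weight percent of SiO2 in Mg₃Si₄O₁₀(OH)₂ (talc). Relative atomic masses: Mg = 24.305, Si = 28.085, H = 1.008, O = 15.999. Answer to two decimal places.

63.37 wt%

M(Mg₃Si₄O₁₀(OH)₂) = 379.259 g/mol; M(SiO2) = 60.083 g/mol.
Moles SiO2 per formula unit = 4 Si ÷ 1 = 4.0000.
SiO2 fraction = (4.0000 × 60.083) / 379.259 = 240.332/379.259 = 0.6337.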